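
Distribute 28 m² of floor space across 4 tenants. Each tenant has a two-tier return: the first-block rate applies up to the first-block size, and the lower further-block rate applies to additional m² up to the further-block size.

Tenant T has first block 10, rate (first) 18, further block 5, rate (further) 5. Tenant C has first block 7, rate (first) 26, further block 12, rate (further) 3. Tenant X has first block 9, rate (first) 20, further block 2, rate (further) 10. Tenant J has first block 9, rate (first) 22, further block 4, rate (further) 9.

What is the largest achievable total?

614

Treat each block as its own option and order by rate: Tenant C/first 26 > Tenant J/first 22 > Tenant X/first 20 > Tenant T/first 18 > Tenant X/second 10 > Tenant J/second 9 > Tenant T/second 5 > Tenant C/second 3.
Fill Tenant C first block (7 at 26) → 21 left.
Tenant J/first (22): +9 → 12 left.
Tenant X/first (20): +9 → 3 left.
Tenant T/first: +3 of 10 at 18; pool empty.
Total = 26×7 + 22×9 + 20×9 + 18×3 = 614.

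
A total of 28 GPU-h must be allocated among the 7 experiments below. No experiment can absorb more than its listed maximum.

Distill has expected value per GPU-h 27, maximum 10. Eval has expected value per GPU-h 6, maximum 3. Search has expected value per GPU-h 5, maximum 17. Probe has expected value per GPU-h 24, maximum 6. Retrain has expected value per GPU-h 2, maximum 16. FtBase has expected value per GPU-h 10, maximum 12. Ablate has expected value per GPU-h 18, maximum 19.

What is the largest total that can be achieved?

Highest expected value per GPU-h first: Distill 27 > Probe 24 > Ablate 18 > FtBase 10 > Eval 6 > Search 5 > Retrain 2.
Distill: +10 to 10 (cap) → 18 left.
Give Probe 6 to hit its cap of 6 → 12 left.
Ablate has room for 19 but only 12 remain, so it gets 12.
Total = 27×10 + 24×6 + 18×12 = 630.

630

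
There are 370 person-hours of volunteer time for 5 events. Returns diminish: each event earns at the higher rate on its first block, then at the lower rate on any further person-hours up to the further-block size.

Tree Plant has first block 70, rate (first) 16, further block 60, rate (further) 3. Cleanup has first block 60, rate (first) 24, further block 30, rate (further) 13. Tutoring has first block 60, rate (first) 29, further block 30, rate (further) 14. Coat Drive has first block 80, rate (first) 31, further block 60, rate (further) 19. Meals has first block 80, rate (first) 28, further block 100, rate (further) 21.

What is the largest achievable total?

9790

Rank every tier by rate: Coat Drive/first 31 > Tutoring/first 29 > Meals/first 28 > Cleanup/first 24 > Meals/second 21 > Coat Drive/second 19 > Tree Plant/first 16 > Tutoring/second 14 > Cleanup/second 13 > Tree Plant/second 3.
Fill Coat Drive first block (80 at 31) — 290 left.
Tutoring first at 29: fill all 60 — 230 left.
Fill Meals first block (80 at 28) — 150 left.
Cleanup first at 24: fill all 60 — 90 left.
Meals/second: +90 of 100 at 21; pool empty.
Total = 31×80 + 29×60 + 28×80 + 24×60 + 21×90 = 9790.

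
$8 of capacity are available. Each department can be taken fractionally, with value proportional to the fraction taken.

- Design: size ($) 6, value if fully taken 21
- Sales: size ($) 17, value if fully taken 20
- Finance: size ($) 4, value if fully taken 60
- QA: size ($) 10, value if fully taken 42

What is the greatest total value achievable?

76.8

Sort by value density: Finance 60/4≈15, QA 42/10≈4.2, Design 21/6≈3.5, Sales 20/17≈1.18.
All 4 $ of Finance fit (value 60) → 4 remain.
Only 4 $ remain; take 4/10 of QA for value 42×4/10 = 16.8.
Total value = 76.8.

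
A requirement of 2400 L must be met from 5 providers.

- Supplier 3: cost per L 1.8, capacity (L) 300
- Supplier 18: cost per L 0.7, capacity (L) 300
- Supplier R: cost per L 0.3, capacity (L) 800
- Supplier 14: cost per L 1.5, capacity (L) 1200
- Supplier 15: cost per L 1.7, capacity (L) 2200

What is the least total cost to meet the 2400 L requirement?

Cheapest first:
Supplier R at 0.3: take all 800 L → 1600 still needed.
Supplier 18 at 0.7: take all 300 L → 1300 still needed.
Take 1200 from Supplier 14 at 1.5 → need 100 more.
Take 100 from Supplier 15 at 1.7 to finish.
Supplier 3: unused.
Cost = 800×0.3 + 300×0.7 + 1200×1.5 + 100×1.7 = 2420.

2420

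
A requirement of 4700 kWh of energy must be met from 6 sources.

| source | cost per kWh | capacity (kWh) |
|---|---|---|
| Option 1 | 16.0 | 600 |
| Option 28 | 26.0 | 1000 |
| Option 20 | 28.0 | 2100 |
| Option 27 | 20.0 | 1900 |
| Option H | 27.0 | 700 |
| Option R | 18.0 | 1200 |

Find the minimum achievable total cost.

95200

Cheapest first:
Take 600 from Option 1 at 16.0 ; need 4100 more.
Option R at 18.0: take all 1200 kWh ; 2900 still needed.
Option 27 (20.0): use full 1900 ; 1000 kWh to go.
Option 28 (26.0): use full 1000 ; 0 kWh to go.
Option H, Option 20: unused.
Cost = 600×16.0 + 1200×18.0 + 1900×20.0 + 1000×26.0 = 95200.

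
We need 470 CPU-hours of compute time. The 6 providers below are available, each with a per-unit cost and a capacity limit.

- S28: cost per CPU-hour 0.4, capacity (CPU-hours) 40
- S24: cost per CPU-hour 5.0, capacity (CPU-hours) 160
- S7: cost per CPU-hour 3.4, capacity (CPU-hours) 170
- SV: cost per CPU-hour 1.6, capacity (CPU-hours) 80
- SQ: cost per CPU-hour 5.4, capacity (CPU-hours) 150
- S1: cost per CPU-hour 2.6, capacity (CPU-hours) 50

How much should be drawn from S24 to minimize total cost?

Cheapest first:
Take 40 from S28 at 0.4 ; need 430 more.
SV (1.6): use full 80 ; 350 CPU-hours to go.
Take 50 from S1 at 2.6 ; need 300 more.
Take 170 from S7 at 3.4 ; need 130 more.
S24 at 5.0: take 130 of its 160 ; requirement met.
SQ: unused.

130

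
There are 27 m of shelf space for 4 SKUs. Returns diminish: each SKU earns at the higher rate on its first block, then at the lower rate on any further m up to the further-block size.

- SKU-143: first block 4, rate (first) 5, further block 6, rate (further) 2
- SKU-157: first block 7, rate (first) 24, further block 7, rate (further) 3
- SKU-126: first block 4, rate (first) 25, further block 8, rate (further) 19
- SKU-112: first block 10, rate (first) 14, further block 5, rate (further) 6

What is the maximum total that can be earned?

532

Treat each block as its own option and order by rate: SKU-126/first 25 > SKU-157/first 24 > SKU-126/second 19 > SKU-112/first 14 > SKU-112/second 6 > SKU-143/first 5 > SKU-157/second 3 > SKU-143/second 2.
SKU-126 first at 25: fill all 4 — 23 left.
SKU-157 first at 24: fill all 7 — 16 left.
SKU-126 second at 19: fill all 8 — 8 left.
SKU-112/first: +8 of 10 at 14; pool empty.
Total = 25×4 + 24×7 + 19×8 + 14×8 = 532.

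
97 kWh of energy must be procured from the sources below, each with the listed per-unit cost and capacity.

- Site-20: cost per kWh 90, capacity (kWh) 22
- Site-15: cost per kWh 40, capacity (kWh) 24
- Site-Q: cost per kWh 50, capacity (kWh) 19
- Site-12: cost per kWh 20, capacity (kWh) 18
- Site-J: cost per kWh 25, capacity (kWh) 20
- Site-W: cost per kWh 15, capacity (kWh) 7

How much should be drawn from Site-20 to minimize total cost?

Cheapest first:
Site-W (15): use full 7 ; 90 kWh to go.
Take 18 from Site-12 at 20 ; need 72 more.
Site-J at 25: take all 20 kWh ; 52 still needed.
Site-15 (40): use full 24 ; 28 kWh to go.
Site-Q (50): use full 19 ; 9 kWh to go.
Site-20 at 90: take 9 of its 22 ; requirement met.

9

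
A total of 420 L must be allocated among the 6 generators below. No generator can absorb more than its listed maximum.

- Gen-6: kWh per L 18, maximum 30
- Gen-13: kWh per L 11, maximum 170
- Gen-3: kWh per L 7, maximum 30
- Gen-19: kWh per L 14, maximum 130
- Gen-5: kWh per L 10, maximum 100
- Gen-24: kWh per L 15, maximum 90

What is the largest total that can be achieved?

Highest kWh per L first: Gen-6 18 > Gen-24 15 > Gen-19 14 > Gen-13 11 > Gen-5 10 > Gen-3 7.
Gen-6: +30 to 30 (cap) ; 390 left.
Give Gen-24 90 to hit its cap of 90 ; 300 left.
Gen-19 takes 130 to reach its cap of 130 ; 170 left.
Gen-13: +170 to 170 (cap) ; 0 left.
Total = 18×30 + 11×170 + 14×130 + 15×90 = 5580.

5580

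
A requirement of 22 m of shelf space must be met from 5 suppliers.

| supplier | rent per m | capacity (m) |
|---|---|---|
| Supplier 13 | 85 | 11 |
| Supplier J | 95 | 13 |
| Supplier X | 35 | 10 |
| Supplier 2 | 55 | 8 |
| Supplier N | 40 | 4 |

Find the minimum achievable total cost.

950

Cheapest first:
Supplier X at 35: take all 10 m — 12 still needed.
Supplier N at 40: take all 4 m — 8 still needed.
Supplier 2 (55): use full 8 — 0 m to go.
Supplier 13, Supplier J: unused.
Cost = 10×35 + 4×40 + 8×55 = 950.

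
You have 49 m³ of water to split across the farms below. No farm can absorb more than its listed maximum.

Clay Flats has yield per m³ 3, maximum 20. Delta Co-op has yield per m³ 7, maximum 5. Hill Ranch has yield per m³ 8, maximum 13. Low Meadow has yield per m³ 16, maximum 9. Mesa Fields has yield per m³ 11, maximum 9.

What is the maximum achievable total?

Rank by yield per m³: Low Meadow 16 > Mesa Fields 11 > Hill Ranch 8 > Delta Co-op 7 > Clay Flats 3.
Give Low Meadow 9 to hit its cap of 9 → 40 left.
Give Mesa Fields 9 to hit its cap of 9 → 31 left.
Give Hill Ranch 13 to hit its cap of 13 → 18 left.
Give Delta Co-op 5 to hit its cap of 5 → 13 left.
Only 13 left; Clay Flats takes them to reach 13.
Total = 3×13 + 7×5 + 8×13 + 16×9 + 11×9 = 421.

421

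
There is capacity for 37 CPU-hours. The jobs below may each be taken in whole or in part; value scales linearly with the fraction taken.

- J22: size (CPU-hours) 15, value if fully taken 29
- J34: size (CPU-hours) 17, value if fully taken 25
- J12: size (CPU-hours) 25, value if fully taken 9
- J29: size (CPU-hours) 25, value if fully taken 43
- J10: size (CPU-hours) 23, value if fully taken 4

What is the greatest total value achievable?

66.84

Sort by value density: J22 29/15≈1.93, J29 43/25≈1.72, J34 25/17≈1.47, J12 9/25≈0.36, J10 4/23≈0.174.
J22: take in full, 15 CPU-hours for value 29 ; 22 left.
Fill the last 22 CPU-hours with part of J29: 22/25 of it earns 37.84.
Total value = 66.84.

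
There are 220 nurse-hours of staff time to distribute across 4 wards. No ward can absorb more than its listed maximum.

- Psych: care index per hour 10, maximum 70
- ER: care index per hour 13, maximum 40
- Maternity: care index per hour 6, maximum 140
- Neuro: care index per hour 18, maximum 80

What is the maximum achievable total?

Rank by care index per hour: Neuro 18 > ER 13 > Psych 10 > Maternity 6.
Neuro takes 80 to reach its cap of 80 ; 140 left.
ER: +40 to 40 (cap) ; 100 left.
Give Psych 70 to hit its cap of 70 ; 30 left.
Only 30 left; Maternity takes them to reach 30.
Total = 10×70 + 13×40 + 6×30 + 18×80 = 2840.

2840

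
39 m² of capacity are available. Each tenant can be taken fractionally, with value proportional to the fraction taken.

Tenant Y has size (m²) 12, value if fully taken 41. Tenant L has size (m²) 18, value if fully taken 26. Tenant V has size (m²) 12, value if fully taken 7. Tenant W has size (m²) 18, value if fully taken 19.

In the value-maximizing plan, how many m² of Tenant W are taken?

9

Sort by value density: Tenant Y 41/12≈3.42, Tenant L 26/18≈1.44, Tenant W 19/18≈1.06, Tenant V 7/12≈0.583.
All 12 m² of Tenant Y fit (value 41) — 27 remain.
Tenant L: take in full, 18 m² for value 26 — 9 left.
9 m² left: a 9/18 share of Tenant W gives 19×9/18 = 9.5.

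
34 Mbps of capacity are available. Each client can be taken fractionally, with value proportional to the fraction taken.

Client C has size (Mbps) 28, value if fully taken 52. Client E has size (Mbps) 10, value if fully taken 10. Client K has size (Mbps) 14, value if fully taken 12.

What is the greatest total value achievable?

Best value per unit of size first: Client C 52/28≈1.86, Client E 10/10≈1, Client K 12/14≈0.857.
All 28 Mbps of Client C fit (value 52) → 6 remain.
Only 6 Mbps remain; take 6/10 of Client E for value 10×6/10 = 6.
Total value = 58.

58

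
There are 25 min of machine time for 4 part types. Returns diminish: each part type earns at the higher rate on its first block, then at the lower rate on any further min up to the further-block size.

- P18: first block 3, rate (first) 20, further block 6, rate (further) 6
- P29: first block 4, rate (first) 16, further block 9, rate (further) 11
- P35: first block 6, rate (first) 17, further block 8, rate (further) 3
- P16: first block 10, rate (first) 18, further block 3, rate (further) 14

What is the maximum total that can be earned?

434

Order all 8 blocks by rate: P18/tier1 20 > P16/tier1 18 > P35/tier1 17 > P29/tier1 16 > P16/tier2 14 > P29/tier2 11 > P18/tier2 6 > P35/tier2 3.
P18 tier1 at 20: fill all 3 — 22 left.
P16 tier1 at 18: fill all 10 — 12 left.
P35 tier1 at 17: fill all 6 — 6 left.
Fill P29 tier1 block (4 at 16) — 2 left.
2 remain; put them into P16 tier2 at 14.
Total = 20×3 + 18×10 + 17×6 + 16×4 + 14×2 = 434.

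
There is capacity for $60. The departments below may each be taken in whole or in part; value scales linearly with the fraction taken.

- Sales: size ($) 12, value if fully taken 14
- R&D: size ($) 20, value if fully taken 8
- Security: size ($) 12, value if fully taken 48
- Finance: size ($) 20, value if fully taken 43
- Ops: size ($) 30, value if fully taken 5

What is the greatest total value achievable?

111.4

Sort by value density: Security 48/12≈4, Finance 43/20≈2.15, Sales 14/12≈1.17, R&D 8/20≈0.4, Ops 5/30≈0.167.
All 12 $ of Security fit (value 48) ; 48 remain.
Take all of Finance (20 $, value 43) ; 28 $ left.
Take all of Sales (12 $, value 14) ; 16 $ left.
16 $ left: a 16/20 share of R&D gives 8×16/20 = 6.4.
Total value = 111.4.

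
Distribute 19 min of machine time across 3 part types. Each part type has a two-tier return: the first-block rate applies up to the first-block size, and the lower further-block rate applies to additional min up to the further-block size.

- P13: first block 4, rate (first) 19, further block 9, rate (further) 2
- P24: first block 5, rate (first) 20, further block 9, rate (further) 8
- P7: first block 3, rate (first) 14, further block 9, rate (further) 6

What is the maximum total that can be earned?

274

Rank every tier by rate: P24/tier1 20 > P13/tier1 19 > P7/tier1 14 > P24/tier2 8 > P7/tier2 6 > P13/tier2 2.
Fill P24 tier1 block (5 at 20) ; 14 left.
P13/tier1 (19): +4 ; 10 left.
P7 tier1 at 14: fill all 3 ; 7 left.
7 remain; put them into P24 tier2 at 8.
Total = 20×5 + 19×4 + 14×3 + 8×7 = 274.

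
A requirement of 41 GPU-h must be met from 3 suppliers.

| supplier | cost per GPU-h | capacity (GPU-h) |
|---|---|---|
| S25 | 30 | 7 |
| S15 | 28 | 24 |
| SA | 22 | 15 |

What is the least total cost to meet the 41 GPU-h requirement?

Use suppliers in increasing cost order.
Take 15 from SA at 22 — need 26 more.
S15 at 28: take all 24 GPU-h — 2 still needed.
Take 2 from S25 at 30 to finish.
Cost = 15×22 + 24×28 + 2×30 = 1062.

1062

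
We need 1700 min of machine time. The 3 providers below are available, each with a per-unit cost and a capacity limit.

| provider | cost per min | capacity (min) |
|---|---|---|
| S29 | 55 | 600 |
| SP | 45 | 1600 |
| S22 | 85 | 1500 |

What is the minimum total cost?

Fill from the cheapest provider first.
SP at 45: take all 1600 min — 100 still needed.
Take 100 from S29 at 55 to finish.
S22: unused.
Cost = 1600×45 + 100×55 = 77500.

77500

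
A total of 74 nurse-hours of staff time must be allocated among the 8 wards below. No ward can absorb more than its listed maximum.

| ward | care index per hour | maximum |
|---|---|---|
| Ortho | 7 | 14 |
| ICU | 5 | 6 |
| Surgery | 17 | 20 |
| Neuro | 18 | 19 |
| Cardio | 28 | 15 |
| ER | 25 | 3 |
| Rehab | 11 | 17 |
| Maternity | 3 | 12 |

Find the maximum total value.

Rank by care index per hour: Cardio 28 > ER 25 > Neuro 18 > Surgery 17 > Rehab 11 > Ortho 7 > ICU 5 > Maternity 3.
Cardio takes 15 to reach its cap of 15 — 59 left.
ER takes 3 to reach its cap of 3 — 56 left.
Give Neuro 19 to hit its cap of 19 — 37 left.
Surgery: +20 to 20 (cap) — 17 left.
Rehab takes 17 to reach its cap of 17 — 0 left.
Total = 17×20 + 18×19 + 28×15 + 25×3 + 11×17 = 1364.

1364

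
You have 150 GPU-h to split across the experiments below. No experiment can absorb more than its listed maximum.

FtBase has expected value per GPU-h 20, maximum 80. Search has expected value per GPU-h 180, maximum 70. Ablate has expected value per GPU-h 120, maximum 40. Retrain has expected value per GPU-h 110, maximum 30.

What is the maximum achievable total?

Rank by expected value per GPU-h: Search 180 > Ablate 120 > Retrain 110 > FtBase 20.
Give Search 70 to hit its cap of 70 ; 80 left.
Ablate: +40 to 40 (cap) ; 40 left.
Give Retrain 30 to hit its cap of 30 ; 10 left.
Only 10 left; FtBase takes them to reach 10.
Total = 20×10 + 180×70 + 120×40 + 110×30 = 20900.

20900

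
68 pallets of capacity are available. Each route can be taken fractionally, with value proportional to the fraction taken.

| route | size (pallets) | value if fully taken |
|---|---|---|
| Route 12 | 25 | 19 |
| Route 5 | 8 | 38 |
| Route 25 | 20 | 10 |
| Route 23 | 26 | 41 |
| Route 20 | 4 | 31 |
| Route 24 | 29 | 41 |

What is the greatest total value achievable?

151.76

Rank by value-to-size ratio: Route 20 31/4≈7.75, Route 5 38/8≈4.75, Route 23 41/26≈1.58, Route 24 41/29≈1.41, Route 12 19/25≈0.76, Route 25 10/20≈0.5.
Take all of Route 20 (4 pallets, value 31) — 64 pallets left.
Route 5: take in full, 8 pallets for value 38 — 56 left.
Take all of Route 23 (26 pallets, value 41) — 30 pallets left.
Take all of Route 24 (29 pallets, value 41) — 1 pallets left.
1 pallets left: a 1/25 share of Route 12 gives 19×1/25 = 0.76.
Total value = 151.76.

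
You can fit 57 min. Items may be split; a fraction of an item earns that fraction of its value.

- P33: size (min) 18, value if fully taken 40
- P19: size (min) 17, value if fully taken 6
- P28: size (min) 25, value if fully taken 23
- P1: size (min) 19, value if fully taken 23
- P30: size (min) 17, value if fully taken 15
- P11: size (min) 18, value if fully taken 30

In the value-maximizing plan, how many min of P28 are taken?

Sort by value density: P33 40/18≈2.22, P11 30/18≈1.67, P1 23/19≈1.21, P28 23/25≈0.92, P30 15/17≈0.882, P19 6/17≈0.353.
Take all of P33 (18 min, value 40) → 39 min left.
All 18 min of P11 fit (value 30) → 21 remain.
All 19 min of P1 fit (value 23) → 2 remain.
Fill the last 2 min with part of P28: 2/25 of it earns 1.84.

2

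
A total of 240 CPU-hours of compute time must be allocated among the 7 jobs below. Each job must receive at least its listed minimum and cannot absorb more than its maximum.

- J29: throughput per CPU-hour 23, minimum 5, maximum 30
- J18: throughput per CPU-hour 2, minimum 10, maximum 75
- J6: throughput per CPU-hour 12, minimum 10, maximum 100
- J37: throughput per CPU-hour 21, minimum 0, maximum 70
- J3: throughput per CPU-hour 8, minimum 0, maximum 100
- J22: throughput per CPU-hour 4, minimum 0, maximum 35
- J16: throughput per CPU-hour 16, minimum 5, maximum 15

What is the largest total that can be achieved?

3740

Meeting every minimum uses 5+10+10+0+0+0+5 = 30 CPU-hours, leaving 210.
Rank by throughput per CPU-hour: J29 23 > J37 21 > J16 16 > J6 12 > J3 8 > J22 4 > J18 2.
J29: +25 to 30 (cap) — 185 left.
J37: +70 to 70 (cap) — 115 left.
J16: +10 to 15 (cap) — 105 left.
J6: +90 to 100 (cap) — 15 left.
J3: +15 (room for 100) → 15. Pool exhausted.
Total = 23×30 + 2×10 + 12×100 + 21×70 + 8×15 + 16×15 = 3740.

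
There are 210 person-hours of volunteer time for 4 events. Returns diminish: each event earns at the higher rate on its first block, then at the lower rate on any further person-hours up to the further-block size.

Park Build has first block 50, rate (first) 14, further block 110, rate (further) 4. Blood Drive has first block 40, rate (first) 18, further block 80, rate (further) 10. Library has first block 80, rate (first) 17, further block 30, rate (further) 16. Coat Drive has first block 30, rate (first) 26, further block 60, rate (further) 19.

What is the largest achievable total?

Rank every tier by rate: Coat Drive/first 26 > Coat Drive/second 19 > Blood Drive/first 18 > Library/first 17 > Library/second 16 > Park Build/first 14 > Blood Drive/second 10 > Park Build/second 4.
Coat Drive first at 26: fill all 30 ; 180 left.
Coat Drive/second (19): +60 ; 120 left.
Blood Drive first at 18: fill all 40 ; 80 left.
Library/first (17): +80 ; 0 left.
Total = 26×30 + 19×60 + 18×40 + 17×80 = 4000.

4000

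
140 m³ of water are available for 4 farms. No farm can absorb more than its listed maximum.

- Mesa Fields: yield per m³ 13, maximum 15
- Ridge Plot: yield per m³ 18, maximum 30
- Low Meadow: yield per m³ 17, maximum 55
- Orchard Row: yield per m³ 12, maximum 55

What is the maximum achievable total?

2150

Order the farms by yield per m³: Ridge Plot 18 > Low Meadow 17 > Mesa Fields 13 > Orchard Row 12.
Ridge Plot: +30 to 30 (cap) → 110 left.
Low Meadow takes 55 to reach its cap of 55 → 55 left.
Give Mesa Fields 15 to hit its cap of 15 → 40 left.
Only 40 left; Orchard Row takes them to reach 40.
Total = 13×15 + 18×30 + 17×55 + 12×40 = 2150.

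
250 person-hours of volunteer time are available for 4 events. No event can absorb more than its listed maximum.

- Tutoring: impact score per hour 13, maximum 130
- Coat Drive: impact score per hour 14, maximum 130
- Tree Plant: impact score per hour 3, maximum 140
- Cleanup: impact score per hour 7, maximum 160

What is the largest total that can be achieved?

Order the events by impact score per hour: Coat Drive 14 > Tutoring 13 > Cleanup 7 > Tree Plant 3.
Coat Drive: +130 to 130 (cap) — 120 left.
Tutoring has room for 130 but only 120 remain, so it gets 120.
Total = 13×120 + 14×130 = 3380.

3380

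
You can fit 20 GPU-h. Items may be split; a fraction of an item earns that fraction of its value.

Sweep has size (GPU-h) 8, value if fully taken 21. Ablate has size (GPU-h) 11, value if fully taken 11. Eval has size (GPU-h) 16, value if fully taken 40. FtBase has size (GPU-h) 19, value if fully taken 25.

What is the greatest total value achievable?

Sort by value density: Sweep 21/8≈2.62, Eval 40/16≈2.5, FtBase 25/19≈1.32, Ablate 11/11≈1.
Take all of Sweep (8 GPU-h, value 21) ; 12 GPU-h left.
Fill the last 12 GPU-h with part of Eval: 12/16 of it earns 30.
Total value = 51.

51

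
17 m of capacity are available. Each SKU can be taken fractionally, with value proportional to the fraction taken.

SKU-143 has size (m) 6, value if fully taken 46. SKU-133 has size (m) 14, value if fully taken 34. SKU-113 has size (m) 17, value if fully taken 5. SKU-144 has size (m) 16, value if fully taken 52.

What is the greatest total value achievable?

Sort by value density: SKU-143 46/6≈7.67, SKU-144 52/16≈3.25, SKU-133 34/14≈2.43, SKU-113 5/17≈0.294.
SKU-143: take in full, 6 m for value 46 — 11 left.
Fill the last 11 m with part of SKU-144: 11/16 of it earns 35.75.
Total value = 81.75.

81.75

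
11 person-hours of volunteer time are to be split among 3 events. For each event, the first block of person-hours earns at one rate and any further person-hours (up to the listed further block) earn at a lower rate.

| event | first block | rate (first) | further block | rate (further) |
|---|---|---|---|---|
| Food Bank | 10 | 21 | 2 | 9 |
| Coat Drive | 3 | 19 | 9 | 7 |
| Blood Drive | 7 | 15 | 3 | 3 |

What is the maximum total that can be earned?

229

Order all 6 blocks by rate: Food Bank/first 21 > Coat Drive/first 19 > Blood Drive/first 15 > Food Bank/second 9 > Coat Drive/second 7 > Blood Drive/second 3.
Food Bank/first (21): +10 → 1 left.
1 remain; put them into Coat Drive first at 19.
Total = 21×10 + 19×1 = 229.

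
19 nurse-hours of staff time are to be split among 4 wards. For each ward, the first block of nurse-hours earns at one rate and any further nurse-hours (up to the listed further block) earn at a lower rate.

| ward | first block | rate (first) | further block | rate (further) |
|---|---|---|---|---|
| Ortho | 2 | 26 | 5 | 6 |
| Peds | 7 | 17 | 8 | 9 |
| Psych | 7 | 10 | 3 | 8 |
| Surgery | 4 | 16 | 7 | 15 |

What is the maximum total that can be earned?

Treat each block as its own option and order by rate: Ortho/tier1 26 > Peds/tier1 17 > Surgery/tier1 16 > Surgery/tier2 15 > Psych/tier1 10 > Peds/tier2 9 > Psych/tier2 8 > Ortho/tier2 6.
Ortho tier1 at 26: fill all 2 → 17 left.
Peds tier1 at 17: fill all 7 → 10 left.
Surgery/tier1 (16): +4 → 6 left.
Surgery/tier2: +6 of 7 at 15; pool empty.
Total = 26×2 + 17×7 + 16×4 + 15×6 = 325.

325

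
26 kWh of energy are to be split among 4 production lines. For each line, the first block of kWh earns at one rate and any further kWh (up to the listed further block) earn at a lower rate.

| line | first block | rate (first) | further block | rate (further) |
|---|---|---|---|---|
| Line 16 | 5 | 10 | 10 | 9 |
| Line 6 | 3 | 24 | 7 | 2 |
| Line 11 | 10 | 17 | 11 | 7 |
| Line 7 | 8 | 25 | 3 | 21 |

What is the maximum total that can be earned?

525

Rank every tier by rate: Line 7/tier1 25 > Line 6/tier1 24 > Line 7/tier2 21 > Line 11/tier1 17 > Line 16/tier1 10 > Line 16/tier2 9 > Line 11/tier2 7 > Line 6/tier2 2.
Fill Line 7 tier1 block (8 at 25) → 18 left.
Fill Line 6 tier1 block (3 at 24) → 15 left.
Line 7/tier2 (21): +3 → 12 left.
Fill Line 11 tier1 block (10 at 17) → 2 left.
Line 16 tier1 at 10: only 2 left, fill 2.
Total = 25×8 + 24×3 + 21×3 + 17×10 + 10×2 = 525.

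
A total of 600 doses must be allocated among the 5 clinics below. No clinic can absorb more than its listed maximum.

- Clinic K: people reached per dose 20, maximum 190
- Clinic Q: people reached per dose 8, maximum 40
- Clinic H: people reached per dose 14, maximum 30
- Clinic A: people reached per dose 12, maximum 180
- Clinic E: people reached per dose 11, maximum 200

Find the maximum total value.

8580

Order the clinics by people reached per dose: Clinic K 20 > Clinic H 14 > Clinic A 12 > Clinic E 11 > Clinic Q 8.
Give Clinic K 190 to hit its cap of 190 → 410 left.
Give Clinic H 30 to hit its cap of 30 → 380 left.
Clinic A: +180 to 180 (cap) → 200 left.
Clinic E takes 200 to reach its cap of 200 → 0 left.
Total = 20×190 + 14×30 + 12×180 + 11×200 = 8580.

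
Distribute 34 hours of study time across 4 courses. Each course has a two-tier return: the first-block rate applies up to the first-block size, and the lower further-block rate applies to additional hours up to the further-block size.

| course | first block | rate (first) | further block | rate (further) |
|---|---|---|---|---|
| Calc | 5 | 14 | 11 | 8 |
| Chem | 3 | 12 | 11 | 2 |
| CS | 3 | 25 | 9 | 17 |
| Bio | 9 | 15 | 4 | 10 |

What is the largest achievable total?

Order all 8 blocks by rate: CS/tier1 25 > CS/tier2 17 > Bio/tier1 15 > Calc/tier1 14 > Chem/tier1 12 > Bio/tier2 10 > Calc/tier2 8 > Chem/tier2 2.
CS/tier1 (25): +3 → 31 left.
Fill CS tier2 block (9 at 17) → 22 left.
Bio/tier1 (15): +9 → 13 left.
Fill Calc tier1 block (5 at 14) → 8 left.
Chem/tier1 (12): +3 → 5 left.
Fill Bio tier2 block (4 at 10) → 1 left.
Calc tier2 at 8: only 1 left, fill 1.
Total = 25×3 + 17×9 + 15×9 + 14×5 + 12×3 + 10×4 + 8×1 = 517.

517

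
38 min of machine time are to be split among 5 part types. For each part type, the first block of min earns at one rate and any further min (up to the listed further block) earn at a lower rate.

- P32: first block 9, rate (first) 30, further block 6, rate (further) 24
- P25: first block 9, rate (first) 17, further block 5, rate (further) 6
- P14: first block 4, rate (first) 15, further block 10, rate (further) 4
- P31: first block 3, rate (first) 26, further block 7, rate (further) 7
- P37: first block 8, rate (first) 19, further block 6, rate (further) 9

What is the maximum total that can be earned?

Treat each block as its own option and order by rate: P32/tier1 30 > P31/tier1 26 > P32/tier2 24 > P37/tier1 19 > P25/tier1 17 > P14/tier1 15 > P37/tier2 9 > P31/tier2 7 > P25/tier2 6 > P14/tier2 4.
P32/tier1 (30): +9 → 29 left.
Fill P31 tier1 block (3 at 26) → 26 left.
P32 tier2 at 24: fill all 6 → 20 left.
P37 tier1 at 19: fill all 8 → 12 left.
Fill P25 tier1 block (9 at 17) → 3 left.
P14 tier1 at 15: only 3 left, fill 3.
Total = 30×9 + 26×3 + 24×6 + 19×8 + 17×9 + 15×3 = 842.

842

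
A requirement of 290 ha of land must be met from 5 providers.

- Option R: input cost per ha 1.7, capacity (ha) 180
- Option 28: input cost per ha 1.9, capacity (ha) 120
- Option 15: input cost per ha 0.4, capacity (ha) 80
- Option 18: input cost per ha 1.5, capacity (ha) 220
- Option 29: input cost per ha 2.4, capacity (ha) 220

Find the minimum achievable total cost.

Cheapest first:
Take 80 from Option 15 at 0.4 ; need 210 more.
Take 210 from Option 18 at 1.5 to finish.
Option R, Option 28, Option 29: unused.
Cost = 80×0.4 + 210×1.5 = 347.

347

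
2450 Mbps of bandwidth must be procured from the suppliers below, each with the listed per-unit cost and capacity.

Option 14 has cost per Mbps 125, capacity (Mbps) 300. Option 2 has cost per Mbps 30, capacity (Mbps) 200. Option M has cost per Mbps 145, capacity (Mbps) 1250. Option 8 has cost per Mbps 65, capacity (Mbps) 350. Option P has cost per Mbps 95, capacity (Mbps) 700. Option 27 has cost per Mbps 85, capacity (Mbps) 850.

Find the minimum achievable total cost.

212250

Use suppliers in increasing cost order.
Option 2 at 30: take all 200 Mbps — 2250 still needed.
Option 8 at 65: take all 350 Mbps — 1900 still needed.
Option 27 at 85: take all 850 Mbps — 1050 still needed.
Option P at 95: take all 700 Mbps — 350 still needed.
Option 14 (125): use full 300 — 50 Mbps to go.
Option M (145): take the remaining 50 — done.
Cost = 200×30 + 350×65 + 850×85 + 700×95 + 300×125 + 50×145 = 212250.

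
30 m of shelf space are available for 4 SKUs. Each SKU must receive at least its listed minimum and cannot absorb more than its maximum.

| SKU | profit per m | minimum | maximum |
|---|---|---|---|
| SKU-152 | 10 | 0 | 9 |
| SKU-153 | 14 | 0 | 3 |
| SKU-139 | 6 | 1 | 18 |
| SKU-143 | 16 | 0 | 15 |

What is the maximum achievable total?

Meeting every minimum uses 0+0+1+0 = 1 m, leaving 29.
Highest profit per m first: SKU-143 16 > SKU-153 14 > SKU-152 10 > SKU-139 6.
SKU-143 takes 15 more to reach its cap of 15 — 14 left.
SKU-153: +3 to 3 (cap) — 11 left.
Give SKU-152 9 more to hit its cap of 9 — 2 left.
SKU-139 has room for 17 more but only 2 remain, so it gets 3.
Total = 10×9 + 14×3 + 6×3 + 16×15 = 390.

390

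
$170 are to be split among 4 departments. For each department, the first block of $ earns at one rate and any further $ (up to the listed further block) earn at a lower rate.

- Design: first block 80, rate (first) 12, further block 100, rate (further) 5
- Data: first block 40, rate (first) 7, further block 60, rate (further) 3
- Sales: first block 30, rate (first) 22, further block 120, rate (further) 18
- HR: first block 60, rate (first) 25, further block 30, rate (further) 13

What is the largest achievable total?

3600

Treat each block as its own option and order by rate: HR/T1 25 > Sales/T1 22 > Sales/T2 18 > HR/T2 13 > Design/T1 12 > Data/T1 7 > Design/T2 5 > Data/T2 3.
Fill HR T1 block (60 at 25) → 110 left.
Sales T1 at 22: fill all 30 → 80 left.
Sales T2 at 18: only 80 left, fill 80.
Total = 25×60 + 22×30 + 18×80 = 3600.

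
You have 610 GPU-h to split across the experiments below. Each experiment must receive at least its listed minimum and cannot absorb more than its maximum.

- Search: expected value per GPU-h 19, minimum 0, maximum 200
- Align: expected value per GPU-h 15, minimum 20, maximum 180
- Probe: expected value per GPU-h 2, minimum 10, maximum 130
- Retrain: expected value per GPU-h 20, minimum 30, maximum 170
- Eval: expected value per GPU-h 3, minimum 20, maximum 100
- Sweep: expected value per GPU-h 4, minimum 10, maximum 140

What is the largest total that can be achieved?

10100

Meeting every minimum uses 0+20+10+30+20+10 = 90 GPU-h, leaving 520.
Rank by expected value per GPU-h: Retrain 20 > Search 19 > Align 15 > Sweep 4 > Eval 3 > Probe 2.
Retrain: +140 to 170 (cap) — 380 left.
Search takes 200 more to reach its cap of 200 — 180 left.
Give Align 160 more to hit its cap of 180 — 20 left.
Only 20 left; Sweep takes them to reach 30.
Total = 19×200 + 15×180 + 2×10 + 20×170 + 3×20 + 4×30 = 10100.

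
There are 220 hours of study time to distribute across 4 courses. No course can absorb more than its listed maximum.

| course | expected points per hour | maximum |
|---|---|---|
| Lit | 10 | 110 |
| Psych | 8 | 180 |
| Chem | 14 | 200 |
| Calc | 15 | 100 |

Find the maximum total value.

Order the courses by expected points per hour: Calc 15 > Chem 14 > Lit 10 > Psych 8.
Calc: +100 to 100 (cap) — 120 left.
Only 120 left; Chem takes them to reach 120.
Total = 14×120 + 15×100 = 3180.

3180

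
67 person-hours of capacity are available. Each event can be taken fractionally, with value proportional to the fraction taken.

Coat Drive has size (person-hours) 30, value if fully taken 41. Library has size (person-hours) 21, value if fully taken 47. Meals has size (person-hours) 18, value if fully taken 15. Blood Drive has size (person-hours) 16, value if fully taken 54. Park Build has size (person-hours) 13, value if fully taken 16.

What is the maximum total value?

Best value per unit of size first: Blood Drive 54/16≈3.38, Library 47/21≈2.24, Coat Drive 41/30≈1.37, Park Build 16/13≈1.23, Meals 15/18≈0.833.
Blood Drive: take in full, 16 person-hours for value 54 → 51 left.
Library: take in full, 21 person-hours for value 47 → 30 left.
Take all of Coat Drive (30 person-hours, value 41) → 0 person-hours left.
Total value = 142.

142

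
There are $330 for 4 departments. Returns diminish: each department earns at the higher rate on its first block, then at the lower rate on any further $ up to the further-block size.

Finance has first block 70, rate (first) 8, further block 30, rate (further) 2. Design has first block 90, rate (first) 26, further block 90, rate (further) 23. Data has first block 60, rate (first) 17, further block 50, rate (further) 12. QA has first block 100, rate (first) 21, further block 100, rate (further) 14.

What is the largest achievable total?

7360

Treat each block as its own option and order by rate: Design/T1 26 > Design/T2 23 > QA/T1 21 > Data/T1 17 > QA/T2 14 > Data/T2 12 > Finance/T1 8 > Finance/T2 2.
Fill Design T1 block (90 at 26) → 240 left.
Fill Design T2 block (90 at 23) → 150 left.
QA/T1 (21): +100 → 50 left.
Data/T1: +50 of 60 at 17; pool empty.
Total = 26×90 + 23×90 + 21×100 + 17×50 = 7360.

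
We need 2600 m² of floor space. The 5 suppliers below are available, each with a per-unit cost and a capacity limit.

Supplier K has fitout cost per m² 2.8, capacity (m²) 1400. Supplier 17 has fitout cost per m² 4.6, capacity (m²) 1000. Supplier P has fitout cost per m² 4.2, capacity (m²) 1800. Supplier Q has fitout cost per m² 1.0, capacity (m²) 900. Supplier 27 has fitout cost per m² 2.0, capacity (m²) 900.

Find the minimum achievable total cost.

Fill from the cheapest supplier first.
Supplier Q (1.0): use full 900 — 1700 m² to go.
Take 900 from Supplier 27 at 2.0 — need 800 more.
Supplier K at 2.8: take 800 of its 1400 — requirement met.
Supplier P, Supplier 17: unused.
Cost = 900×1.0 + 900×2.0 + 800×2.8 = 4940.

4940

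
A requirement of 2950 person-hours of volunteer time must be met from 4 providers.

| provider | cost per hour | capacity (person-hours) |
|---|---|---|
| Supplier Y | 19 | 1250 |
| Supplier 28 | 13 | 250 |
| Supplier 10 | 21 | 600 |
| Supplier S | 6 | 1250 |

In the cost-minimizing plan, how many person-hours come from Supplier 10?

200

Use providers in increasing cost order.
Supplier S (6): use full 1250 — 1700 person-hours to go.
Take 250 from Supplier 28 at 13 — need 1450 more.
Supplier Y (19): use full 1250 — 200 person-hours to go.
Supplier 10 at 21: take 200 of its 600 — requirement met.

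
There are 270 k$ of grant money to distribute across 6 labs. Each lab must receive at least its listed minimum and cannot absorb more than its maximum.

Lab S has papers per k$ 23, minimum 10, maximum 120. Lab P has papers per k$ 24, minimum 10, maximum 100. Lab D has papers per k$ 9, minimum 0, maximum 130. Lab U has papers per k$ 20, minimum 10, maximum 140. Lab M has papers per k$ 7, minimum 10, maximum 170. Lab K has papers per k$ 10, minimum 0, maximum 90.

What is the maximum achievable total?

6030

Meeting every minimum uses 10+10+0+10+10+0 = 40 k$, leaving 230.
Rank by papers per k$: Lab P 24 > Lab S 23 > Lab U 20 > Lab K 10 > Lab D 9 > Lab M 7.
Lab P: +90 to 100 (cap) — 140 left.
Lab S: +110 to 120 (cap) — 30 left.
Only 30 left; Lab U takes them to reach 40.
Total = 23×120 + 24×100 + 20×40 + 7×10 = 6030.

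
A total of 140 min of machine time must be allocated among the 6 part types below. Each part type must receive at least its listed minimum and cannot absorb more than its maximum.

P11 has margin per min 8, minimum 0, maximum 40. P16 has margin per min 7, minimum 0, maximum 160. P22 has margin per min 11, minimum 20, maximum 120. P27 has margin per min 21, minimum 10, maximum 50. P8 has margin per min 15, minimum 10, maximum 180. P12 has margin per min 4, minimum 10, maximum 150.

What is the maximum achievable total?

Meeting every minimum uses 0+0+20+10+10+10 = 50 min, leaving 90.
Rank by margin per min: P27 21 > P8 15 > P22 11 > P11 8 > P16 7 > P12 4.
P27: +40 to 50 (cap) → 50 left.
P8 has room for 170 more but only 50 remain, so it gets 60.
Total = 11×20 + 21×50 + 15×60 + 4×10 = 2210.

2210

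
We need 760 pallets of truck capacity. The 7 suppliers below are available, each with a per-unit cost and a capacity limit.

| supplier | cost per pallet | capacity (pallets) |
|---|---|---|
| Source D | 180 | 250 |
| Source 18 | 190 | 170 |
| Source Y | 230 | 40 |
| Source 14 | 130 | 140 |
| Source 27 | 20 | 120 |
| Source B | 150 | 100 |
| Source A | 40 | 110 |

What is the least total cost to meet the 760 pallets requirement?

92600

Use suppliers in increasing cost order.
Take 120 from Source 27 at 20 → need 640 more.
Source A (40): use full 110 → 530 pallets to go.
Source 14 (130): use full 140 → 390 pallets to go.
Take 100 from Source B at 150 → need 290 more.
Take 250 from Source D at 180 → need 40 more.
Source 18 (190): take the remaining 40 → done.
Source Y: unused.
Cost = 120×20 + 110×40 + 140×130 + 100×150 + 250×180 + 40×190 = 92600.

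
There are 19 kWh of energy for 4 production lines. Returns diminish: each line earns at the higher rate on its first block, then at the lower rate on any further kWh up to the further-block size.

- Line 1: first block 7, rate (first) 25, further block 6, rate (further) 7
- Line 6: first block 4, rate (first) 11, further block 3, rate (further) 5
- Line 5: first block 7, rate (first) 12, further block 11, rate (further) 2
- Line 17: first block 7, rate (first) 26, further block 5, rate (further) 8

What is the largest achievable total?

Rank every tier by rate: Line 17/first 26 > Line 1/first 25 > Line 5/first 12 > Line 6/first 11 > Line 17/second 8 > Line 1/second 7 > Line 6/second 5 > Line 5/second 2.
Line 17/first (26): +7 ; 12 left.
Line 1 first at 25: fill all 7 ; 5 left.
Line 5/first: +5 of 7 at 12; pool empty.
Total = 26×7 + 25×7 + 12×5 = 417.

417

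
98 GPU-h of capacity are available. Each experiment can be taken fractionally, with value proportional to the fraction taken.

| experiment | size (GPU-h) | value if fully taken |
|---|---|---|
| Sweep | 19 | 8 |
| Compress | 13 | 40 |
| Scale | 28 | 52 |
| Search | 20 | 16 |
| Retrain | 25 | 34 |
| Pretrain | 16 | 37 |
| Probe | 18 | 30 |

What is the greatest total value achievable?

Best value per unit of size first: Compress 40/13≈3.08, Pretrain 37/16≈2.31, Scale 52/28≈1.86, Probe 30/18≈1.67, Retrain 34/25≈1.36, Search 16/20≈0.8, Sweep 8/19≈0.421.
All 13 GPU-h of Compress fit (value 40) → 85 remain.
Take all of Pretrain (16 GPU-h, value 37) → 69 GPU-h left.
Take all of Scale (28 GPU-h, value 52) → 41 GPU-h left.
All 18 GPU-h of Probe fit (value 30) → 23 remain.
Only 23 GPU-h remain; take 23/25 of Retrain for value 34×23/25 = 31.28.
Total value = 190.28.

190.28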